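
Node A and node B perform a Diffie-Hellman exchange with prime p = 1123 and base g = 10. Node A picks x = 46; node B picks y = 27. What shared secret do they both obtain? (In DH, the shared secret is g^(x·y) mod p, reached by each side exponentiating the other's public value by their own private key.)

368

Node B sends B = g^y mod p = 10^27 mod 1123.
10^1 ≡ 10 (mod 1123)
10^2 = (10^1)^2 ≡ 10^2 = 100 ≡ 100 (mod 1123)
10^4 = (10^2)^2 ≡ 100^2 = 10000 ≡ 1016 (mod 1123)
10^8 = (10^4)^2 ≡ 1016^2 = 1032256 ≡ 219 (mod 1123)
10^16 = (10^8)^2 ≡ 219^2 = 47961 ≡ 795 (mod 1123)
10^27 = 10^16 · 10^8 · 10^2 · 10^1 ≡ 795 · 219 · 100 · 10 ≡ 695 (mod 1123).
So B = 695. Node A then computes K = B^x mod p = 695^46 mod 1123.
695^1 ≡ 695 (mod 1123)
695^2 = (695^1)^2 ≡ 695^2 = 483025 ≡ 135 (mod 1123)
695^4 = (695^2)^2 ≡ 135^2 = 18225 ≡ 257 (mod 1123)
695^8 = (695^4)^2 ≡ 257^2 = 66049 ≡ 915 (mod 1123)
695^16 = (695^8)^2 ≡ 915^2 = 837225 ≡ 590 (mod 1123)
695^32 = (695^16)^2 ≡ 590^2 = 348100 ≡ 1093 (mod 1123)
695^46 = 695^32 · 695^8 · 695^4 · 695^2 ≡ 1093 · 915 · 257 · 135 ≡ 368 (mod 1123).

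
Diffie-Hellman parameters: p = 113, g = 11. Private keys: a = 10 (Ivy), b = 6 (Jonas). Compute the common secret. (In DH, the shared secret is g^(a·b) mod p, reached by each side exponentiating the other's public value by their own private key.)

64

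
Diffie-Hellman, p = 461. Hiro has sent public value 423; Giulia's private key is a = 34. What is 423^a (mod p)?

22

Shared key K = 423^34 mod 461.
423^1 ≡ 423 (mod 461)
423^2 = (423^1)^2 ≡ 423^2 = 178929 ≡ 61 (mod 461)
423^4 = (423^2)^2 ≡ 61^2 = 3721 ≡ 33 (mod 461)
423^8 = (423^4)^2 ≡ 33^2 = 1089 ≡ 167 (mod 461)
423^16 = (423^8)^2 ≡ 167^2 = 27889 ≡ 229 (mod 461)
423^32 = (423^16)^2 ≡ 229^2 = 52441 ≡ 348 (mod 461)
423^34 = 423^32 · 423^2 ≡ 348 · 61 ≡ 22 (mod 461).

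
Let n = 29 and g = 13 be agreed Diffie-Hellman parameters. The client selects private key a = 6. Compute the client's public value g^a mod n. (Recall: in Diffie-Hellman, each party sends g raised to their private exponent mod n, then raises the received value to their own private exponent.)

20

Public value = 13^6 mod 29.
13^1 ≡ 13 (mod 29)
13^2 = (13^1)^2 ≡ 13^2 = 169 ≡ 24 (mod 29)
13^4 = (13^2)^2 ≡ 24^2 = 576 ≡ 25 (mod 29)
13^6 = 13^4 · 13^2 ≡ 25 · 24 ≡ 20 (mod 29).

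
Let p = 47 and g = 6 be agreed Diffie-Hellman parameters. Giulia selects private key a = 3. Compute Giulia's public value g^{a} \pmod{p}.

28

Public value = 6^{3} \pmod{47}.
6^1 ≡ 6 (mod 47)
6^2 = (6^1)^2 ≡ 6^2 = 36 ≡ 36 (mod 47)
6^3 = 6^2 · 6^1 ≡ 36 · 6 ≡ 28 (mod 47).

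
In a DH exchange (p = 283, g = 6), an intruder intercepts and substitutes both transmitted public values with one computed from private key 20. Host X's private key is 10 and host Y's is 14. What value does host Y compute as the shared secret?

Host Y receives an intruder's public value M = 6^20 mod 283 instead of the honest one.
6^1 ≡ 6 (mod 283)
6^2 = (6^1)^2 ≡ 6^2 = 36 ≡ 36 (mod 283)
6^4 = (6^2)^2 ≡ 36^2 = 1296 ≡ 164 (mod 283)
6^8 = (6^4)^2 ≡ 164^2 = 26896 ≡ 11 (mod 283)
6^16 = (6^8)^2 ≡ 11^2 = 121 ≡ 121 (mod 283)
6^20 = 6^16 · 6^4 ≡ 121 · 164 ≡ 34 (mod 283).
So M = 34. Host Y computes K = M^14 mod 283.
34^1 ≡ 34 (mod 283)
34^2 = (34^1)^2 ≡ 34^2 = 1156 ≡ 24 (mod 283)
34^4 = (34^2)^2 ≡ 24^2 = 576 ≡ 10 (mod 283)
34^8 = (34^4)^2 ≡ 10^2 = 100 ≡ 100 (mod 283)
34^14 = 34^8 · 34^4 · 34^2 ≡ 100 · 10 · 24 ≡ 228 (mod 283).

228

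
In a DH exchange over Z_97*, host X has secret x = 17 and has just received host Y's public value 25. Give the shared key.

2

Shared key K = 25^17 mod 97.
25^1 ≡ 25 (mod 97)
25^2 = (25^1)^2 ≡ 25^2 = 625 ≡ 43 (mod 97)
25^4 = (25^2)^2 ≡ 43^2 = 1849 ≡ 6 (mod 97)
25^8 = (25^4)^2 ≡ 6^2 = 36 ≡ 36 (mod 97)
25^16 = (25^8)^2 ≡ 36^2 = 1296 ≡ 35 (mod 97)
25^17 = 25^16 · 25^1 ≡ 35 · 25 ≡ 2 (mod 97).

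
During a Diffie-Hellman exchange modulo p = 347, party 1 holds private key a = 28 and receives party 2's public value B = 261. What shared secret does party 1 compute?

Shared key K = 261^28 mod 347.
261^1 ≡ 261 (mod 347)
261^2 = (261^1)^2 ≡ 261^2 = 68121 ≡ 109 (mod 347)
261^4 = (261^2)^2 ≡ 109^2 = 11881 ≡ 83 (mod 347)
261^8 = (261^4)^2 ≡ 83^2 = 6889 ≡ 296 (mod 347)
261^16 = (261^8)^2 ≡ 296^2 = 87616 ≡ 172 (mod 347)
261^28 = 261^16 · 261^8 · 261^4 ≡ 172 · 296 · 83 ≡ 277 (mod 347).

277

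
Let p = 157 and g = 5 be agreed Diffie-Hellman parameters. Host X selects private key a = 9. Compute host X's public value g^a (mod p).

Public value = 5^9 (mod 157).
5^1 ≡ 5 (mod 157)
5^2 = (5^1)^2 ≡ 5^2 = 25 ≡ 25 (mod 157)
5^4 = (5^2)^2 ≡ 25^2 = 625 ≡ 154 (mod 157)
5^8 = (5^4)^2 ≡ 154^2 = 23716 ≡ 9 (mod 157)
5^9 = 5^8 · 5^1 ≡ 9 · 5 ≡ 45 (mod 157).

45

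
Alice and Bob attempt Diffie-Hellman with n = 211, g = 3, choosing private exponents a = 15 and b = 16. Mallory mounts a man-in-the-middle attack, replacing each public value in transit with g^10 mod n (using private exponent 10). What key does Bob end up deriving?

161

Bob receives Mallory's public value M = 3^10 mod 211 instead of the honest one.
3^1 ≡ 3 (mod 211)
3^2 = (3^1)^2 ≡ 3^2 = 9 ≡ 9 (mod 211)
3^4 = (3^2)^2 ≡ 9^2 = 81 ≡ 81 (mod 211)
3^8 = (3^4)^2 ≡ 81^2 = 6561 ≡ 20 (mod 211)
3^10 = 3^8 · 3^2 ≡ 20 · 9 ≡ 180 (mod 211).
So M = 180. Bob computes K = M^16 mod 211.
180^1 ≡ 180 (mod 211)
180^2 = (180^1)^2 ≡ 180^2 = 32400 ≡ 117 (mod 211)
180^4 = (180^2)^2 ≡ 117^2 = 13689 ≡ 185 (mod 211)
180^8 = (180^4)^2 ≡ 185^2 = 34225 ≡ 43 (mod 211)
180^16 = (180^8)^2 ≡ 43^2 = 1849 ≡ 161 (mod 211)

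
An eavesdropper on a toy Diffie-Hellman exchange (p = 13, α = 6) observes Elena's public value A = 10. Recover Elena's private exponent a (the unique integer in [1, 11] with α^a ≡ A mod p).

2

Try successive powers of 6 modulo 13:
6^1 ≡ 6
6^2 ≡ 10
Found: a = 2.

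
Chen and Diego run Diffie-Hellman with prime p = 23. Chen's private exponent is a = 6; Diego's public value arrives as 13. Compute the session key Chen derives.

Shared key K = 13^6 mod 23.
13^1 ≡ 13 (mod 23)
13^2 = (13^1)^2 ≡ 13^2 = 169 ≡ 8 (mod 23)
13^4 = (13^2)^2 ≡ 8^2 = 64 ≡ 18 (mod 23)
13^6 = 13^4 · 13^2 ≡ 18 · 8 ≡ 6 (mod 23).

6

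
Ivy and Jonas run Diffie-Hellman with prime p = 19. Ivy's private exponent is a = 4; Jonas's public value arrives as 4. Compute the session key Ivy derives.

9

Shared key K = 4^4 mod 19.
4^1 ≡ 4 (mod 19)
4^2 = (4^1)^2 ≡ 4^2 = 16 ≡ 16 (mod 19)
4^4 = (4^2)^2 ≡ 16^2 = 256 ≡ 9 (mod 19)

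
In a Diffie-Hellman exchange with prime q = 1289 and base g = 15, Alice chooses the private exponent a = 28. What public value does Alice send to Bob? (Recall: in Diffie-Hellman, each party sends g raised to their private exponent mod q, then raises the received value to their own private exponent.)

Public value = 15^28 mod 1289.
15^1 ≡ 15 (mod 1289)
15^2 = (15^1)^2 ≡ 15^2 = 225 ≡ 225 (mod 1289)
15^4 = (15^2)^2 ≡ 225^2 = 50625 ≡ 354 (mod 1289)
15^8 = (15^4)^2 ≡ 354^2 = 125316 ≡ 283 (mod 1289)
15^16 = (15^8)^2 ≡ 283^2 = 80089 ≡ 171 (mod 1289)
15^28 = 15^16 · 15^8 · 15^4 ≡ 171 · 283 · 354 ≡ 312 (mod 1289).

312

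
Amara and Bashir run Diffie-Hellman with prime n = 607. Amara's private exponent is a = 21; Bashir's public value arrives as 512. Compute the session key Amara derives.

570

Shared key K = 512^21 mod 607.
512^1 ≡ 512 (mod 607)
512^2 = (512^1)^2 ≡ 512^2 = 262144 ≡ 527 (mod 607)
512^4 = (512^2)^2 ≡ 527^2 = 277729 ≡ 330 (mod 607)
512^8 = (512^4)^2 ≡ 330^2 = 108900 ≡ 247 (mod 607)
512^16 = (512^8)^2 ≡ 247^2 = 61009 ≡ 309 (mod 607)
512^21 = 512^16 · 512^4 · 512^1 ≡ 309 · 330 · 512 ≡ 570 (mod 607).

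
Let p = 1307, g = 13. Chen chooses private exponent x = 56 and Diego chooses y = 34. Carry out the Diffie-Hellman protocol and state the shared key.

Diego sends B = g^y mod p = 13^34 mod 1307.
13^1 ≡ 13 (mod 1307)
13^2 = (13^1)^2 ≡ 13^2 = 169 ≡ 169 (mod 1307)
13^4 = (13^2)^2 ≡ 169^2 = 28561 ≡ 1114 (mod 1307)
13^8 = (13^4)^2 ≡ 1114^2 = 1240996 ≡ 653 (mod 1307)
13^16 = (13^8)^2 ≡ 653^2 = 426409 ≡ 327 (mod 1307)
13^32 = (13^16)^2 ≡ 327^2 = 106929 ≡ 1062 (mod 1307)
13^34 = 13^32 · 13^2 ≡ 1062 · 169 ≡ 419 (mod 1307).
So B = 419. Chen then computes K = B^x mod p = 419^56 mod 1307.
419^1 ≡ 419 (mod 1307)
419^2 = (419^1)^2 ≡ 419^2 = 175561 ≡ 423 (mod 1307)
419^4 = (419^2)^2 ≡ 423^2 = 178929 ≡ 1177 (mod 1307)
419^8 = (419^4)^2 ≡ 1177^2 = 1385329 ≡ 1216 (mod 1307)
419^16 = (419^8)^2 ≡ 1216^2 = 1478656 ≡ 439 (mod 1307)
419^32 = (419^16)^2 ≡ 439^2 = 192721 ≡ 592 (mod 1307)
419^56 = 419^32 · 419^16 · 419^8 ≡ 592 · 439 · 1216 ≡ 357 (mod 1307).

357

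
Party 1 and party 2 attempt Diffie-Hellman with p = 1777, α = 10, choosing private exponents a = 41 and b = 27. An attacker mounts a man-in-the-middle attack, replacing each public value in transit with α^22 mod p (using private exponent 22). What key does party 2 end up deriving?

705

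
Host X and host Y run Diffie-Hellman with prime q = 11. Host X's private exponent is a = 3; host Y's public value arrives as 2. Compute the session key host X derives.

8

Shared key K = 2^3 mod 11.
2^1 ≡ 2 (mod 11)
2^2 = (2^1)^2 ≡ 2^2 = 4 ≡ 4 (mod 11)
2^3 = 2^2 · 2^1 ≡ 4 · 2 ≡ 8 (mod 11).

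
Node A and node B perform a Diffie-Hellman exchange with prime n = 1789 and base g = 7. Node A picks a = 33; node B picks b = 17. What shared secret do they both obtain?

Node A sends A = g^a mod n = 7^33 mod 1789.
7^1 ≡ 7 (mod 1789)
7^2 = (7^1)^2 ≡ 7^2 = 49 ≡ 49 (mod 1789)
7^4 = (7^2)^2 ≡ 49^2 = 2401 ≡ 612 (mod 1789)
7^8 = (7^4)^2 ≡ 612^2 = 374544 ≡ 643 (mod 1789)
7^16 = (7^8)^2 ≡ 643^2 = 413449 ≡ 190 (mod 1789)
7^32 = (7^16)^2 ≡ 190^2 = 36100 ≡ 320 (mod 1789)
7^33 = 7^32 · 7^1 ≡ 320 · 7 ≡ 451 (mod 1789).
So A = 451. Node B then computes K = A^b mod n = 451^17 mod 1789.
451^1 ≡ 451 (mod 1789)
451^2 = (451^1)^2 ≡ 451^2 = 203401 ≡ 1244 (mod 1789)
451^4 = (451^2)^2 ≡ 1244^2 = 1547536 ≡ 51 (mod 1789)
451^8 = (451^4)^2 ≡ 51^2 = 2601 ≡ 812 (mod 1789)
451^16 = (451^8)^2 ≡ 812^2 = 659344 ≡ 992 (mod 1789)
451^17 = 451^16 · 451^1 ≡ 992 · 451 ≡ 142 (mod 1789).

142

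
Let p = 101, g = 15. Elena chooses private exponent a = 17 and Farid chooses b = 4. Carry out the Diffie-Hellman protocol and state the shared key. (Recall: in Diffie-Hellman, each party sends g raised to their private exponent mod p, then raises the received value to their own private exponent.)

Farid sends B = g^b mod p = 15^4 mod 101.
15^1 ≡ 15 (mod 101)
15^2 = (15^1)^2 ≡ 15^2 = 225 ≡ 23 (mod 101)
15^4 = (15^2)^2 ≡ 23^2 = 529 ≡ 24 (mod 101)
So B = 24. Elena then computes K = B^a mod p = 24^17 mod 101.
24^1 ≡ 24 (mod 101)
24^2 = (24^1)^2 ≡ 24^2 = 576 ≡ 71 (mod 101)
24^4 = (24^2)^2 ≡ 71^2 = 5041 ≡ 92 (mod 101)
24^8 = (24^4)^2 ≡ 92^2 = 8464 ≡ 81 (mod 101)
24^16 = (24^8)^2 ≡ 81^2 = 6561 ≡ 97 (mod 101)
24^17 = 24^16 · 24^1 ≡ 97 · 24 ≡ 5 (mod 101).

5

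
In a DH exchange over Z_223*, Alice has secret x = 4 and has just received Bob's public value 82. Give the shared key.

Shared key K = 82^4 mod 223.
82^1 ≡ 82 (mod 223)
82^2 = (82^1)^2 ≡ 82^2 = 6724 ≡ 34 (mod 223)
82^4 = (82^2)^2 ≡ 34^2 = 1156 ≡ 41 (mod 223)

41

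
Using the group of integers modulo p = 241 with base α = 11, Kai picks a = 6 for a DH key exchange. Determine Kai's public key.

Public value = 11^6 (mod 241).
11^1 ≡ 11 (mod 241)
11^2 = (11^1)^2 ≡ 11^2 = 121 ≡ 121 (mod 241)
11^4 = (11^2)^2 ≡ 121^2 = 14641 ≡ 181 (mod 241)
11^6 = 11^4 · 11^2 ≡ 181 · 121 ≡ 211 (mod 241).

211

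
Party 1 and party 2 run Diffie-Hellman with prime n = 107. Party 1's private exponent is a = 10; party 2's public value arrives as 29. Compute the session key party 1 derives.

4

Shared key K = 29^10 mod 107.
29^1 ≡ 29 (mod 107)
29^2 = (29^1)^2 ≡ 29^2 = 841 ≡ 92 (mod 107)
29^4 = (29^2)^2 ≡ 92^2 = 8464 ≡ 11 (mod 107)
29^8 = (29^4)^2 ≡ 11^2 = 121 ≡ 14 (mod 107)
29^10 = 29^8 · 29^2 ≡ 14 · 92 ≡ 4 (mod 107).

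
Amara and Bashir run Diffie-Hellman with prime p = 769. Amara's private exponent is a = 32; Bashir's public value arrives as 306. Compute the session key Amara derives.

768

Shared key K = 306^32 mod 769.
306^1 ≡ 306 (mod 769)
306^2 = (306^1)^2 ≡ 306^2 = 93636 ≡ 587 (mod 769)
306^4 = (306^2)^2 ≡ 587^2 = 344569 ≡ 57 (mod 769)
306^8 = (306^4)^2 ≡ 57^2 = 3249 ≡ 173 (mod 769)
306^16 = (306^8)^2 ≡ 173^2 = 29929 ≡ 707 (mod 769)
306^32 = (306^16)^2 ≡ 707^2 = 499849 ≡ 768 (mod 769)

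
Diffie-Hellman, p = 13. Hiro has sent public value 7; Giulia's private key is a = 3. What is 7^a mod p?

5

Shared key K = 7^3 mod 13.
7^1 ≡ 7 (mod 13)
7^2 = (7^1)^2 ≡ 7^2 = 49 ≡ 10 (mod 13)
7^3 = 7^2 · 7^1 ≡ 10 · 7 ≡ 5 (mod 13).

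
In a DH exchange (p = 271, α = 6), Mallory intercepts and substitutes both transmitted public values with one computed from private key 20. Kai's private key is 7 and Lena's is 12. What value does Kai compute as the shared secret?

Kai receives Mallory's public value M = 6^20 mod 271 instead of the honest one.
6^1 ≡ 6 (mod 271)
6^2 = (6^1)^2 ≡ 6^2 = 36 ≡ 36 (mod 271)
6^4 = (6^2)^2 ≡ 36^2 = 1296 ≡ 212 (mod 271)
6^8 = (6^4)^2 ≡ 212^2 = 44944 ≡ 229 (mod 271)
6^16 = (6^8)^2 ≡ 229^2 = 52441 ≡ 138 (mod 271)
6^20 = 6^16 · 6^4 ≡ 138 · 212 ≡ 259 (mod 271).
So M = 259. Kai computes K = M^7 mod 271.
259^1 ≡ 259 (mod 271)
259^2 = (259^1)^2 ≡ 259^2 = 67081 ≡ 144 (mod 271)
259^4 = (259^2)^2 ≡ 144^2 = 20736 ≡ 140 (mod 271)
259^7 = 259^4 · 259^2 · 259^1 ≡ 140 · 144 · 259 ≡ 83 (mod 271).

83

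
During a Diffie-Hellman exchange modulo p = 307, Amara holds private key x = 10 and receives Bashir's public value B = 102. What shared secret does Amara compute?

269

Shared key K = 102^10 mod 307.
102^1 ≡ 102 (mod 307)
102^2 = (102^1)^2 ≡ 102^2 = 10404 ≡ 273 (mod 307)
102^4 = (102^2)^2 ≡ 273^2 = 74529 ≡ 235 (mod 307)
102^8 = (102^4)^2 ≡ 235^2 = 55225 ≡ 272 (mod 307)
102^10 = 102^8 · 102^2 ≡ 272 · 273 ≡ 269 (mod 307).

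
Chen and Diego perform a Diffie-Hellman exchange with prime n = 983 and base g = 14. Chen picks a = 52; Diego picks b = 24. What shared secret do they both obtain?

841

Diego sends B = g^b mod n = 14^24 mod 983.
14^1 ≡ 14 (mod 983)
14^2 = (14^1)^2 ≡ 14^2 = 196 ≡ 196 (mod 983)
14^4 = (14^2)^2 ≡ 196^2 = 38416 ≡ 79 (mod 983)
14^8 = (14^4)^2 ≡ 79^2 = 6241 ≡ 343 (mod 983)
14^16 = (14^8)^2 ≡ 343^2 = 117649 ≡ 672 (mod 983)
14^24 = 14^16 · 14^8 ≡ 672 · 343 ≡ 474 (mod 983).
So B = 474. Chen then computes K = B^a mod n = 474^52 mod 983.
474^1 ≡ 474 (mod 983)
474^2 = (474^1)^2 ≡ 474^2 = 224676 ≡ 552 (mod 983)
474^4 = (474^2)^2 ≡ 552^2 = 304704 ≡ 957 (mod 983)
474^8 = (474^4)^2 ≡ 957^2 = 915849 ≡ 676 (mod 983)
474^16 = (474^8)^2 ≡ 676^2 = 456976 ≡ 864 (mod 983)
474^32 = (474^16)^2 ≡ 864^2 = 746496 ≡ 399 (mod 983)
474^52 = 474^32 · 474^16 · 474^4 ≡ 399 · 864 · 957 ≡ 841 (mod 983).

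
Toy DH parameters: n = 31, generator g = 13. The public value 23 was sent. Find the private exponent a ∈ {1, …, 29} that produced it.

27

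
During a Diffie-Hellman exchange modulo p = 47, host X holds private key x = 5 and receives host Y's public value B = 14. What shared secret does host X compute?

3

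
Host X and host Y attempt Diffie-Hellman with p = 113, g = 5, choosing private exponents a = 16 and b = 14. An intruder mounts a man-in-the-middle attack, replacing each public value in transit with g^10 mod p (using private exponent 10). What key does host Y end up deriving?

Host Y receives an intruder's public value M = 5^10 mod 113 instead of the honest one.
5^1 ≡ 5 (mod 113)
5^2 = (5^1)^2 ≡ 5^2 = 25 ≡ 25 (mod 113)
5^4 = (5^2)^2 ≡ 25^2 = 625 ≡ 60 (mod 113)
5^8 = (5^4)^2 ≡ 60^2 = 3600 ≡ 97 (mod 113)
5^10 = 5^8 · 5^2 ≡ 97 · 25 ≡ 52 (mod 113).
So M = 52. Host Y computes K = M^14 mod 113.
52^1 ≡ 52 (mod 113)
52^2 = (52^1)^2 ≡ 52^2 = 2704 ≡ 105 (mod 113)
52^4 = (52^2)^2 ≡ 105^2 = 11025 ≡ 64 (mod 113)
52^8 = (52^4)^2 ≡ 64^2 = 4096 ≡ 28 (mod 113)
52^14 = 52^8 · 52^4 · 52^2 ≡ 28 · 64 · 105 ≡ 15 (mod 113).

15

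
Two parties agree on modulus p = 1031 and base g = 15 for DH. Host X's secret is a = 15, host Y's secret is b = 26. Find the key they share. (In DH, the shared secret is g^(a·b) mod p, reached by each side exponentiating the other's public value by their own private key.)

928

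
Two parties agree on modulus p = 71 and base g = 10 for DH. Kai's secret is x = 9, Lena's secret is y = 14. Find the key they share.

54

Kai sends A = g^x mod p = 10^9 mod 71.
10^1 ≡ 10 (mod 71)
10^2 = (10^1)^2 ≡ 10^2 = 100 ≡ 29 (mod 71)
10^4 = (10^2)^2 ≡ 29^2 = 841 ≡ 60 (mod 71)
10^8 = (10^4)^2 ≡ 60^2 = 3600 ≡ 50 (mod 71)
10^9 = 10^8 · 10^1 ≡ 50 · 10 ≡ 3 (mod 71).
So A = 3. Lena then computes K = A^y mod p = 3^14 mod 71.
3^1 ≡ 3 (mod 71)
3^2 = (3^1)^2 ≡ 3^2 = 9 ≡ 9 (mod 71)
3^4 = (3^2)^2 ≡ 9^2 = 81 ≡ 10 (mod 71)
3^8 = (3^4)^2 ≡ 10^2 = 100 ≡ 29 (mod 71)
3^14 = 3^8 · 3^4 · 3^2 ≡ 29 · 10 · 9 ≡ 54 (mod 71).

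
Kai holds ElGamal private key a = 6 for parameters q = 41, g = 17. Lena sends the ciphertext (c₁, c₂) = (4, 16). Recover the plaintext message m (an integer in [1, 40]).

37

Shared mask s = c₁^a mod q = 4^6 mod 41.
4^1 ≡ 4 (mod 41)
4^2 = (4^1)^2 ≡ 4^2 = 16 ≡ 16 (mod 41)
4^4 = (4^2)^2 ≡ 16^2 = 256 ≡ 10 (mod 41)
4^6 = 4^4 · 4^2 ≡ 10 · 16 ≡ 37 (mod 41).
So s = 37; s⁻¹ ≡ 10 (mod 41).
m = c₂ · s⁻¹ mod 41 = 16 · 10 mod 41 = 37.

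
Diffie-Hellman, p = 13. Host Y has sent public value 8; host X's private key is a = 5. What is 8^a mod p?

Shared key K = 8^5 mod 13.
8^1 ≡ 8 (mod 13)
8^2 = (8^1)^2 ≡ 8^2 = 64 ≡ 12 (mod 13)
8^4 = (8^2)^2 ≡ 12^2 = 144 ≡ 1 (mod 13)
8^5 = 8^4 · 8^1 ≡ 1 · 8 ≡ 8 (mod 13).

8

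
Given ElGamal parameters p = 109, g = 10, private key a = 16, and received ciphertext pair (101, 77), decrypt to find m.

Shared mask s = c₁^a mod p = 101^16 mod 109.
101^1 ≡ 101 (mod 109)
101^2 = (101^1)^2 ≡ 101^2 = 10201 ≡ 64 (mod 109)
101^4 = (101^2)^2 ≡ 64^2 = 4096 ≡ 63 (mod 109)
101^8 = (101^4)^2 ≡ 63^2 = 3969 ≡ 45 (mod 109)
101^16 = (101^8)^2 ≡ 45^2 = 2025 ≡ 63 (mod 109)
So s = 63; s⁻¹ ≡ 45 (mod 109).
m = c₂ · s⁻¹ mod 109 = 77 · 45 mod 109 = 86.

86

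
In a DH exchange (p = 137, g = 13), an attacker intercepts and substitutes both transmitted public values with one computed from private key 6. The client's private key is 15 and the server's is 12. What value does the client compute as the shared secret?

The client receives an attacker's public value M = 13^6 mod 137 instead of the honest one.
13^1 ≡ 13 (mod 137)
13^2 = (13^1)^2 ≡ 13^2 = 169 ≡ 32 (mod 137)
13^4 = (13^2)^2 ≡ 32^2 = 1024 ≡ 65 (mod 137)
13^6 = 13^4 · 13^2 ≡ 65 · 32 ≡ 25 (mod 137).
So M = 25. The client computes K = M^15 mod 137.
25^1 ≡ 25 (mod 137)
25^2 = (25^1)^2 ≡ 25^2 = 625 ≡ 77 (mod 137)
25^4 = (25^2)^2 ≡ 77^2 = 5929 ≡ 38 (mod 137)
25^8 = (25^4)^2 ≡ 38^2 = 1444 ≡ 74 (mod 137)
25^15 = 25^8 · 25^4 · 25^2 · 25^1 ≡ 74 · 38 · 77 · 25 ≡ 93 (mod 137).

93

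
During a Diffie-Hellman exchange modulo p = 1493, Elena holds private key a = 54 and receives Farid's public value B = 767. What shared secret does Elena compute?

650

Shared key K = 767^54 mod 1493.
767^1 ≡ 767 (mod 1493)
767^2 = (767^1)^2 ≡ 767^2 = 588289 ≡ 47 (mod 1493)
767^4 = (767^2)^2 ≡ 47^2 = 2209 ≡ 716 (mod 1493)
767^8 = (767^4)^2 ≡ 716^2 = 512656 ≡ 557 (mod 1493)
767^16 = (767^8)^2 ≡ 557^2 = 310249 ≡ 1198 (mod 1493)
767^32 = (767^16)^2 ≡ 1198^2 = 1435204 ≡ 431 (mod 1493)
767^54 = 767^32 · 767^16 · 767^4 · 767^2 ≡ 431 · 1198 · 716 · 47 ≡ 650 (mod 1493).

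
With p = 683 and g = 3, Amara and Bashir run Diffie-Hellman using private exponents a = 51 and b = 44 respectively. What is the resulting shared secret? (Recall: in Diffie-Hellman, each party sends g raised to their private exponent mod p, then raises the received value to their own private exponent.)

Amara sends A = g^a mod p = 3^51 mod 683.
3^1 ≡ 3 (mod 683)
3^2 = (3^1)^2 ≡ 3^2 = 9 ≡ 9 (mod 683)
3^4 = (3^2)^2 ≡ 9^2 = 81 ≡ 81 (mod 683)
3^8 = (3^4)^2 ≡ 81^2 = 6561 ≡ 414 (mod 683)
3^16 = (3^8)^2 ≡ 414^2 = 171396 ≡ 646 (mod 683)
3^32 = (3^16)^2 ≡ 646^2 = 417316 ≡ 3 (mod 683)
3^51 = 3^32 · 3^16 · 3^2 · 3^1 ≡ 3 · 646 · 9 · 3 ≡ 418 (mod 683).
So A = 418. Bashir then computes K = A^b mod p = 418^44 mod 683.
418^1 ≡ 418 (mod 683)
418^2 = (418^1)^2 ≡ 418^2 = 174724 ≡ 559 (mod 683)
418^4 = (418^2)^2 ≡ 559^2 = 312481 ≡ 350 (mod 683)
418^8 = (418^4)^2 ≡ 350^2 = 122500 ≡ 243 (mod 683)
418^16 = (418^8)^2 ≡ 243^2 = 59049 ≡ 311 (mod 683)
418^32 = (418^16)^2 ≡ 311^2 = 96721 ≡ 418 (mod 683)
418^44 = 418^32 · 418^8 · 418^4 ≡ 418 · 243 · 350 ≡ 67 (mod 683).

67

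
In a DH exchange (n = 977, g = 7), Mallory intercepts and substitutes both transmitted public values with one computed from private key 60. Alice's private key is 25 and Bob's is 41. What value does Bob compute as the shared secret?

Bob receives Mallory's public value M = 7^60 mod 977 instead of the honest one.
7^1 ≡ 7 (mod 977)
7^2 = (7^1)^2 ≡ 7^2 = 49 ≡ 49 (mod 977)
7^4 = (7^2)^2 ≡ 49^2 = 2401 ≡ 447 (mod 977)
7^8 = (7^4)^2 ≡ 447^2 = 199809 ≡ 501 (mod 977)
7^16 = (7^8)^2 ≡ 501^2 = 251001 ≡ 889 (mod 977)
7^32 = (7^16)^2 ≡ 889^2 = 790321 ≡ 905 (mod 977)
7^60 = 7^32 · 7^16 · 7^8 · 7^4 ≡ 905 · 889 · 501 · 447 ≡ 805 (mod 977).
So M = 805. Bob computes K = M^41 mod 977.
805^1 ≡ 805 (mod 977)
805^2 = (805^1)^2 ≡ 805^2 = 648025 ≡ 274 (mod 977)
805^4 = (805^2)^2 ≡ 274^2 = 75076 ≡ 824 (mod 977)
805^8 = (805^4)^2 ≡ 824^2 = 678976 ≡ 938 (mod 977)
805^16 = (805^8)^2 ≡ 938^2 = 879844 ≡ 544 (mod 977)
805^32 = (805^16)^2 ≡ 544^2 = 295936 ≡ 882 (mod 977)
805^41 = 805^32 · 805^8 · 805^1 ≡ 882 · 938 · 805 ≡ 721 (mod 977).

721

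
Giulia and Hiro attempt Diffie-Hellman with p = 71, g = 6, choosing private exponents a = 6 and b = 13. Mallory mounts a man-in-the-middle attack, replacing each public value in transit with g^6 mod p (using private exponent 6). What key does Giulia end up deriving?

Giulia receives Mallory's public value M = 6^6 mod 71 instead of the honest one.
6^1 ≡ 6 (mod 71)
6^2 = (6^1)^2 ≡ 6^2 = 36 ≡ 36 (mod 71)
6^4 = (6^2)^2 ≡ 36^2 = 1296 ≡ 18 (mod 71)
6^6 = 6^4 · 6^2 ≡ 18 · 36 ≡ 9 (mod 71).
So M = 9. Giulia computes K = M^6 mod 71.
9^1 ≡ 9 (mod 71)
9^2 = (9^1)^2 ≡ 9^2 = 81 ≡ 10 (mod 71)
9^4 = (9^2)^2 ≡ 10^2 = 100 ≡ 29 (mod 71)
9^6 = 9^4 · 9^2 ≡ 29 · 10 ≡ 6 (mod 71).

6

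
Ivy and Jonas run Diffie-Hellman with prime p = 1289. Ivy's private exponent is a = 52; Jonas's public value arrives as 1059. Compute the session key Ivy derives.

116

Shared key K = 1059^52 mod 1289.
1059^1 ≡ 1059 (mod 1289)
1059^2 = (1059^1)^2 ≡ 1059^2 = 1121481 ≡ 51 (mod 1289)
1059^4 = (1059^2)^2 ≡ 51^2 = 2601 ≡ 23 (mod 1289)
1059^8 = (1059^4)^2 ≡ 23^2 = 529 ≡ 529 (mod 1289)
1059^16 = (1059^8)^2 ≡ 529^2 = 279841 ≡ 128 (mod 1289)
1059^32 = (1059^16)^2 ≡ 128^2 = 16384 ≡ 916 (mod 1289)
1059^52 = 1059^32 · 1059^16 · 1059^4 ≡ 916 · 128 · 23 ≡ 116 (mod 1289).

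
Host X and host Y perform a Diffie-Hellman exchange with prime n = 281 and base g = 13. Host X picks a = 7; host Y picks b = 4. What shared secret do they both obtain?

191

Host Y sends B = g^b mod n = 13^4 mod 281.
13^1 ≡ 13 (mod 281)
13^2 = (13^1)^2 ≡ 13^2 = 169 ≡ 169 (mod 281)
13^4 = (13^2)^2 ≡ 169^2 = 28561 ≡ 180 (mod 281)
So B = 180. Host X then computes K = B^a mod n = 180^7 mod 281.
180^1 ≡ 180 (mod 281)
180^2 = (180^1)^2 ≡ 180^2 = 32400 ≡ 85 (mod 281)
180^4 = (180^2)^2 ≡ 85^2 = 7225 ≡ 200 (mod 281)
180^7 = 180^4 · 180^2 · 180^1 ≡ 200 · 85 · 180 ≡ 191 (mod 281).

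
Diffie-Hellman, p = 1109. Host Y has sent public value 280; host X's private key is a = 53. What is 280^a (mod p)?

Shared key K = 280^53 mod 1109.
280^1 ≡ 280 (mod 1109)
280^2 = (280^1)^2 ≡ 280^2 = 78400 ≡ 770 (mod 1109)
280^4 = (280^2)^2 ≡ 770^2 = 592900 ≡ 694 (mod 1109)
280^8 = (280^4)^2 ≡ 694^2 = 481636 ≡ 330 (mod 1109)
280^16 = (280^8)^2 ≡ 330^2 = 108900 ≡ 218 (mod 1109)
280^32 = (280^16)^2 ≡ 218^2 = 47524 ≡ 946 (mod 1109)
280^53 = 280^32 · 280^16 · 280^4 · 280^1 ≡ 946 · 218 · 694 · 280 ≡ 929 (mod 1109).

929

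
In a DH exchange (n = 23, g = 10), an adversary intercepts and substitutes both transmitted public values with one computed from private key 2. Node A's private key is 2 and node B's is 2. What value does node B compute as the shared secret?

Node B receives an adversary's public value M = 10^2 mod 23 instead of the honest one.
10^1 ≡ 10 (mod 23)
10^2 = (10^1)^2 ≡ 10^2 = 100 ≡ 8 (mod 23)
So M = 8. Node B computes K = M^2 mod 23.
8^1 ≡ 8 (mod 23)
8^2 = (8^1)^2 ≡ 8^2 = 64 ≡ 18 (mod 23)

18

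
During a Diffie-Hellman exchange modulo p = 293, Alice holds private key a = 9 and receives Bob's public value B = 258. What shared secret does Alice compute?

22

Shared key K = 258^9 mod 293.
258^1 ≡ 258 (mod 293)
258^2 = (258^1)^2 ≡ 258^2 = 66564 ≡ 53 (mod 293)
258^4 = (258^2)^2 ≡ 53^2 = 2809 ≡ 172 (mod 293)
258^8 = (258^4)^2 ≡ 172^2 = 29584 ≡ 284 (mod 293)
258^9 = 258^8 · 258^1 ≡ 284 · 258 ≡ 22 (mod 293).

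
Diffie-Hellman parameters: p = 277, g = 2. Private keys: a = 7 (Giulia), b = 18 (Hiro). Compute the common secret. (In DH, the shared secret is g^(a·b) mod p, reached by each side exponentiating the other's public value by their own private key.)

Giulia sends A = g^a mod p = 2^7 mod 277.
2^1 ≡ 2 (mod 277)
2^2 = (2^1)^2 ≡ 2^2 = 4 ≡ 4 (mod 277)
2^4 = (2^2)^2 ≡ 4^2 = 16 ≡ 16 (mod 277)
2^7 = 2^4 · 2^2 · 2^1 ≡ 16 · 4 · 2 ≡ 128 (mod 277).
So A = 128. Hiro then computes K = A^b mod p = 128^18 mod 277.
128^1 ≡ 128 (mod 277)
128^2 = (128^1)^2 ≡ 128^2 = 16384 ≡ 41 (mod 277)
128^4 = (128^2)^2 ≡ 41^2 = 1681 ≡ 19 (mod 277)
128^8 = (128^4)^2 ≡ 19^2 = 361 ≡ 84 (mod 277)
128^16 = (128^8)^2 ≡ 84^2 = 7056 ≡ 131 (mod 277)
128^18 = 128^16 · 128^2 ≡ 131 · 41 ≡ 108 (mod 277).

108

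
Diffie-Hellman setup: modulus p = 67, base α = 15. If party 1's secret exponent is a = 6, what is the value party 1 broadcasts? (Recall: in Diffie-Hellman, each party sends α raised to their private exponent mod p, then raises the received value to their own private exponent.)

22

Public value = 15^6 (mod 67).
15^1 ≡ 15 (mod 67)
15^2 = (15^1)^2 ≡ 15^2 = 225 ≡ 24 (mod 67)
15^4 = (15^2)^2 ≡ 24^2 = 576 ≡ 40 (mod 67)
15^6 = 15^4 · 15^2 ≡ 40 · 24 ≡ 22 (mod 67).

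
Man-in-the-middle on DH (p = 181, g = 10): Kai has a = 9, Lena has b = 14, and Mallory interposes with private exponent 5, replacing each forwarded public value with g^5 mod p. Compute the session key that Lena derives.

119

Lena receives Mallory's public value M = 10^5 mod 181 instead of the honest one.
10^1 ≡ 10 (mod 181)
10^2 = (10^1)^2 ≡ 10^2 = 100 ≡ 100 (mod 181)
10^4 = (10^2)^2 ≡ 100^2 = 10000 ≡ 45 (mod 181)
10^5 = 10^4 · 10^1 ≡ 45 · 10 ≡ 88 (mod 181).
So M = 88. Lena computes K = M^14 mod 181.
88^1 ≡ 88 (mod 181)
88^2 = (88^1)^2 ≡ 88^2 = 7744 ≡ 142 (mod 181)
88^4 = (88^2)^2 ≡ 142^2 = 20164 ≡ 73 (mod 181)
88^8 = (88^4)^2 ≡ 73^2 = 5329 ≡ 80 (mod 181)
88^14 = 88^8 · 88^4 · 88^2 ≡ 80 · 73 · 142 ≡ 119 (mod 181).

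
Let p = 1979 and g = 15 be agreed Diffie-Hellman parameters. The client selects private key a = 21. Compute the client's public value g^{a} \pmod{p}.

567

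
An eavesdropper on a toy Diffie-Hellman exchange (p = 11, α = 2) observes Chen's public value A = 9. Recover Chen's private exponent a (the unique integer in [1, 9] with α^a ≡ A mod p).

6

Try successive powers of 2 modulo 11:
2^1 ≡ 2
2^2 ≡ 4
2^3 ≡ 8
2^4 ≡ 5
2^5 ≡ 10
2^6 ≡ 9
Found: a = 6.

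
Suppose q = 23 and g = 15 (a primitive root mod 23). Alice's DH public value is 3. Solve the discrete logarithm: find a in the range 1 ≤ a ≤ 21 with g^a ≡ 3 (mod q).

10

Try successive powers of 15 modulo 23:
15^1 ≡ 15
15^2 ≡ 18
15^3 ≡ 17
15^4 ≡ 2
15^5 ≡ 7
15^6 ≡ 13
15^7 ≡ 11
15^8 ≡ 4
15^9 ≡ 14
15^10 ≡ 3
Found: a = 10.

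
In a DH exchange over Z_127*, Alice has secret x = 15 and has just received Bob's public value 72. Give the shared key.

50

Shared key K = 72^15 mod 127.
72^1 ≡ 72 (mod 127)
72^2 = (72^1)^2 ≡ 72^2 = 5184 ≡ 104 (mod 127)
72^4 = (72^2)^2 ≡ 104^2 = 10816 ≡ 21 (mod 127)
72^8 = (72^4)^2 ≡ 21^2 = 441 ≡ 60 (mod 127)
72^15 = 72^8 · 72^4 · 72^2 · 72^1 ≡ 60 · 21 · 104 · 72 ≡ 50 (mod 127).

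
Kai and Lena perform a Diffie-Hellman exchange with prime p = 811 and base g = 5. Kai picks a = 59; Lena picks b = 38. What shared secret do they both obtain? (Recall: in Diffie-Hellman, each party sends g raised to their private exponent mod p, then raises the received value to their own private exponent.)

169

Lena sends B = g^b mod p = 5^38 mod 811.
5^1 ≡ 5 (mod 811)
5^2 = (5^1)^2 ≡ 5^2 = 25 ≡ 25 (mod 811)
5^4 = (5^2)^2 ≡ 25^2 = 625 ≡ 625 (mod 811)
5^8 = (5^4)^2 ≡ 625^2 = 390625 ≡ 534 (mod 811)
5^16 = (5^8)^2 ≡ 534^2 = 285156 ≡ 495 (mod 811)
5^32 = (5^16)^2 ≡ 495^2 = 245025 ≡ 103 (mod 811)
5^38 = 5^32 · 5^4 · 5^2 ≡ 103 · 625 · 25 ≡ 351 (mod 811).
So B = 351. Kai then computes K = B^a mod p = 351^59 mod 811.
351^1 ≡ 351 (mod 811)
351^2 = (351^1)^2 ≡ 351^2 = 123201 ≡ 740 (mod 811)
351^4 = (351^2)^2 ≡ 740^2 = 547600 ≡ 175 (mod 811)
351^8 = (351^4)^2 ≡ 175^2 = 30625 ≡ 618 (mod 811)
351^16 = (351^8)^2 ≡ 618^2 = 381924 ≡ 754 (mod 811)
351^32 = (351^16)^2 ≡ 754^2 = 568516 ≡ 5 (mod 811)
351^59 = 351^32 · 351^16 · 351^8 · 351^2 · 351^1 ≡ 5 · 754 · 618 · 740 · 351 ≡ 169 (mod 811).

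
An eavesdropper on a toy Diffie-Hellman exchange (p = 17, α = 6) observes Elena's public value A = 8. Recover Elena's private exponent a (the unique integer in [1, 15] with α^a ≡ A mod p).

Try successive powers of 6 modulo 17:
6^1 ≡ 6
6^2 ≡ 2
6^3 ≡ 12
6^4 ≡ 4
6^5 ≡ 7
6^6 ≡ 8
Found: a = 6.

6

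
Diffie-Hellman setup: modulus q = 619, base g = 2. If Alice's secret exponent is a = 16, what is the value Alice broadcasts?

541

Public value = 2^16 mod 619.
2^1 ≡ 2 (mod 619)
2^2 = (2^1)^2 ≡ 2^2 = 4 ≡ 4 (mod 619)
2^4 = (2^2)^2 ≡ 4^2 = 16 ≡ 16 (mod 619)
2^8 = (2^4)^2 ≡ 16^2 = 256 ≡ 256 (mod 619)
2^16 = (2^8)^2 ≡ 256^2 = 65536 ≡ 541 (mod 619)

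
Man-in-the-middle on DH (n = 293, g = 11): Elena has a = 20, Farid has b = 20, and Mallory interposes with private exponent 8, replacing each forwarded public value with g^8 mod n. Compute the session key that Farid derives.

16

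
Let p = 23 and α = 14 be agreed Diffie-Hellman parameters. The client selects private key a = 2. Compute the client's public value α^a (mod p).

Public value = 14^2 (mod 23).
14^1 ≡ 14 (mod 23)
14^2 = (14^1)^2 ≡ 14^2 = 196 ≡ 12 (mod 23)

12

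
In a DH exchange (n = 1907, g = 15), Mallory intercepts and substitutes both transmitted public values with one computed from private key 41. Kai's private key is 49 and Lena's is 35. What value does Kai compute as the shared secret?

973

Kai receives Mallory's public value M = 15^41 mod 1907 instead of the honest one.
15^1 ≡ 15 (mod 1907)
15^2 = (15^1)^2 ≡ 15^2 = 225 ≡ 225 (mod 1907)
15^4 = (15^2)^2 ≡ 225^2 = 50625 ≡ 1043 (mod 1907)
15^8 = (15^4)^2 ≡ 1043^2 = 1087849 ≡ 859 (mod 1907)
15^16 = (15^8)^2 ≡ 859^2 = 737881 ≡ 1779 (mod 1907)
15^32 = (15^16)^2 ≡ 1779^2 = 3164841 ≡ 1128 (mod 1907)
15^41 = 15^32 · 15^8 · 15^1 ≡ 1128 · 859 · 15 ≡ 1033 (mod 1907).
So M = 1033. Kai computes K = M^49 mod 1907.
1033^1 ≡ 1033 (mod 1907)
1033^2 = (1033^1)^2 ≡ 1033^2 = 1067089 ≡ 1076 (mod 1907)
1033^4 = (1033^2)^2 ≡ 1076^2 = 1157776 ≡ 227 (mod 1907)
1033^8 = (1033^4)^2 ≡ 227^2 = 51529 ≡ 40 (mod 1907)
1033^16 = (1033^8)^2 ≡ 40^2 = 1600 ≡ 1600 (mod 1907)
1033^32 = (1033^16)^2 ≡ 1600^2 = 2560000 ≡ 806 (mod 1907)
1033^49 = 1033^32 · 1033^16 · 1033^1 ≡ 806 · 1600 · 1033 ≡ 973 (mod 1907).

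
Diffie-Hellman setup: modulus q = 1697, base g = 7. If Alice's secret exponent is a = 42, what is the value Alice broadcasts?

841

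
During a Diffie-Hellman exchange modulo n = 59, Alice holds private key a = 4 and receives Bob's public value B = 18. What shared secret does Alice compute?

Shared key K = 18^4 mod 59.
18^1 ≡ 18 (mod 59)
18^2 = (18^1)^2 ≡ 18^2 = 324 ≡ 29 (mod 59)
18^4 = (18^2)^2 ≡ 29^2 = 841 ≡ 15 (mod 59)

15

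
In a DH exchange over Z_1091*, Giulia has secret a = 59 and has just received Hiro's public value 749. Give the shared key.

13

Shared key K = 749^59 mod 1091.
749^1 ≡ 749 (mod 1091)
749^2 = (749^1)^2 ≡ 749^2 = 561001 ≡ 227 (mod 1091)
749^4 = (749^2)^2 ≡ 227^2 = 51529 ≡ 252 (mod 1091)
749^8 = (749^4)^2 ≡ 252^2 = 63504 ≡ 226 (mod 1091)
749^16 = (749^8)^2 ≡ 226^2 = 51076 ≡ 890 (mod 1091)
749^32 = (749^16)^2 ≡ 890^2 = 792100 ≡ 34 (mod 1091)
749^59 = 749^32 · 749^16 · 749^8 · 749^2 · 749^1 ≡ 34 · 890 · 226 · 227 · 749 ≡ 13 (mod 1091).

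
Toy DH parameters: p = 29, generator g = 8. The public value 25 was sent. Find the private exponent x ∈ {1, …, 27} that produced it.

24

Try successive powers of 8 modulo 29:
8^1 ≡ 8
8^2 ≡ 6
8^3 ≡ 19
8^4 ≡ 7
8^5 ≡ 27
8^6 ≡ 13
8^7 ≡ 17
8^8 ≡ 20
8^9 ≡ 15
8^10 ≡ 4
8^11 ≡ 3
8^12 ≡ 24
8^13 ≡ 18
8^14 ≡ 28
8^15 ≡ 21
8^16 ≡ 23
8^17 ≡ 10
8^18 ≡ 22
8^19 ≡ 2
8^20 ≡ 16
8^21 ≡ 12
8^22 ≡ 9
8^23 ≡ 14
8^24 ≡ 25
Found: x = 24.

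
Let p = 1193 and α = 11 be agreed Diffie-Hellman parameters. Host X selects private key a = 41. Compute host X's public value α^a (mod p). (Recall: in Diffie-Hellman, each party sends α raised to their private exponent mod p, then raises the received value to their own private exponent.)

324

Public value = 11^41 (mod 1193).
11^1 ≡ 11 (mod 1193)
11^2 = (11^1)^2 ≡ 11^2 = 121 ≡ 121 (mod 1193)
11^4 = (11^2)^2 ≡ 121^2 = 14641 ≡ 325 (mod 1193)
11^8 = (11^4)^2 ≡ 325^2 = 105625 ≡ 641 (mod 1193)
11^16 = (11^8)^2 ≡ 641^2 = 410881 ≡ 489 (mod 1193)
11^32 = (11^16)^2 ≡ 489^2 = 239121 ≡ 521 (mod 1193)
11^41 = 11^32 · 11^8 · 11^1 ≡ 521 · 641 · 11 ≡ 324 (mod 1193).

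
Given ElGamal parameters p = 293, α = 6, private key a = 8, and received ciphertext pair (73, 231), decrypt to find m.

Shared mask s = c₁^a mod p = 73^8 mod 293.
73^1 ≡ 73 (mod 293)
73^2 = (73^1)^2 ≡ 73^2 = 5329 ≡ 55 (mod 293)
73^4 = (73^2)^2 ≡ 55^2 = 3025 ≡ 95 (mod 293)
73^8 = (73^4)^2 ≡ 95^2 = 9025 ≡ 235 (mod 293)
So s = 235; s⁻¹ ≡ 197 (mod 293).
m = c₂ · s⁻¹ mod 293 = 231 · 197 mod 293 = 92.

92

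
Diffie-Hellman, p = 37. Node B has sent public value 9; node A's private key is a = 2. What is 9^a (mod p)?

7

Shared key K = 9^2 mod 37.
9^1 ≡ 9 (mod 37)
9^2 = (9^1)^2 ≡ 9^2 = 81 ≡ 7 (mod 37)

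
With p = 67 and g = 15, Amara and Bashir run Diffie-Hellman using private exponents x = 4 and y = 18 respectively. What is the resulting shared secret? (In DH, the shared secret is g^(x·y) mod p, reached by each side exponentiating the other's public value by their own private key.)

22

Bashir sends B = g^y mod p = 15^18 mod 67.
15^1 ≡ 15 (mod 67)
15^2 = (15^1)^2 ≡ 15^2 = 225 ≡ 24 (mod 67)
15^4 = (15^2)^2 ≡ 24^2 = 576 ≡ 40 (mod 67)
15^8 = (15^4)^2 ≡ 40^2 = 1600 ≡ 59 (mod 67)
15^16 = (15^8)^2 ≡ 59^2 = 3481 ≡ 64 (mod 67)
15^18 = 15^16 · 15^2 ≡ 64 · 24 ≡ 62 (mod 67).
So B = 62. Amara then computes K = B^x mod p = 62^4 mod 67.
62^1 ≡ 62 (mod 67)
62^2 = (62^1)^2 ≡ 62^2 = 3844 ≡ 25 (mod 67)
62^4 = (62^2)^2 ≡ 25^2 = 625 ≡ 22 (mod 67)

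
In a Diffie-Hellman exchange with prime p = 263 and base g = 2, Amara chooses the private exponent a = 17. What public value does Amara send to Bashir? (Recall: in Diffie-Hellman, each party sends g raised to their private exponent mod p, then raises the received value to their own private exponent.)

98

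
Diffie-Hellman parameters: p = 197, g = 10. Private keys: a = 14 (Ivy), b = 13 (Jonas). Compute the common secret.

164

Jonas sends B = g^b mod p = 10^13 mod 197.
10^1 ≡ 10 (mod 197)
10^2 = (10^1)^2 ≡ 10^2 = 100 ≡ 100 (mod 197)
10^4 = (10^2)^2 ≡ 100^2 = 10000 ≡ 150 (mod 197)
10^8 = (10^4)^2 ≡ 150^2 = 22500 ≡ 42 (mod 197)
10^13 = 10^8 · 10^4 · 10^1 ≡ 42 · 150 · 10 ≡ 157 (mod 197).
So B = 157. Ivy then computes K = B^a mod p = 157^14 mod 197.
157^1 ≡ 157 (mod 197)
157^2 = (157^1)^2 ≡ 157^2 = 24649 ≡ 24 (mod 197)
157^4 = (157^2)^2 ≡ 24^2 = 576 ≡ 182 (mod 197)
157^8 = (157^4)^2 ≡ 182^2 = 33124 ≡ 28 (mod 197)
157^14 = 157^8 · 157^4 · 157^2 ≡ 28 · 182 · 24 ≡ 164 (mod 197).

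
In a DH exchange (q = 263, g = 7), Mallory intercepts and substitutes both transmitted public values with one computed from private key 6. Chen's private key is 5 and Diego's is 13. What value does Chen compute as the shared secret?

92

Chen receives Mallory's public value M = 7^6 mod 263 instead of the honest one.
7^1 ≡ 7 (mod 263)
7^2 = (7^1)^2 ≡ 7^2 = 49 ≡ 49 (mod 263)
7^4 = (7^2)^2 ≡ 49^2 = 2401 ≡ 34 (mod 263)
7^6 = 7^4 · 7^2 ≡ 34 · 49 ≡ 88 (mod 263).
So M = 88. Chen computes K = M^5 mod 263.
88^1 ≡ 88 (mod 263)
88^2 = (88^1)^2 ≡ 88^2 = 7744 ≡ 117 (mod 263)
88^4 = (88^2)^2 ≡ 117^2 = 13689 ≡ 13 (mod 263)
88^5 = 88^4 · 88^1 ≡ 13 · 88 ≡ 92 (mod 263).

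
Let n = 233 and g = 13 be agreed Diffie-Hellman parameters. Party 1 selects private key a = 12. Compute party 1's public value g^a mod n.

Public value = 13^12 mod 233.
13^1 ≡ 13 (mod 233)
13^2 = (13^1)^2 ≡ 13^2 = 169 ≡ 169 (mod 233)
13^4 = (13^2)^2 ≡ 169^2 = 28561 ≡ 135 (mod 233)
13^8 = (13^4)^2 ≡ 135^2 = 18225 ≡ 51 (mod 233)
13^12 = 13^8 · 13^4 ≡ 51 · 135 ≡ 128 (mod 233).

128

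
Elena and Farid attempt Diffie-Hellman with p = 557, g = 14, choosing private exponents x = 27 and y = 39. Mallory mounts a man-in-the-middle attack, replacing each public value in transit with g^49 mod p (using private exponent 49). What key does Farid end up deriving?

Farid receives Mallory's public value M = 14^49 mod 557 instead of the honest one.
14^1 ≡ 14 (mod 557)
14^2 = (14^1)^2 ≡ 14^2 = 196 ≡ 196 (mod 557)
14^4 = (14^2)^2 ≡ 196^2 = 38416 ≡ 540 (mod 557)
14^8 = (14^4)^2 ≡ 540^2 = 291600 ≡ 289 (mod 557)
14^16 = (14^8)^2 ≡ 289^2 = 83521 ≡ 528 (mod 557)
14^32 = (14^16)^2 ≡ 528^2 = 278784 ≡ 284 (mod 557)
14^49 = 14^32 · 14^16 · 14^1 ≡ 284 · 528 · 14 ≡ 552 (mod 557).
So M = 552. Farid computes K = M^39 mod 557.
552^1 ≡ 552 (mod 557)
552^2 = (552^1)^2 ≡ 552^2 = 304704 ≡ 25 (mod 557)
552^4 = (552^2)^2 ≡ 25^2 = 625 ≡ 68 (mod 557)
552^8 = (552^4)^2 ≡ 68^2 = 4624 ≡ 168 (mod 557)
552^16 = (552^8)^2 ≡ 168^2 = 28224 ≡ 374 (mod 557)
552^32 = (552^16)^2 ≡ 374^2 = 139876 ≡ 69 (mod 557)
552^39 = 552^32 · 552^4 · 552^2 · 552^1 ≡ 69 · 68 · 25 · 552 ≡ 21 (mod 557).

21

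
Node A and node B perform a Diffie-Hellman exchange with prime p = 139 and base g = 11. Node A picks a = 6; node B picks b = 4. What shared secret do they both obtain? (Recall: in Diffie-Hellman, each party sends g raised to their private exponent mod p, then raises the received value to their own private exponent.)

Node A sends A = g^a mod p = 11^6 mod 139.
11^1 ≡ 11 (mod 139)
11^2 = (11^1)^2 ≡ 11^2 = 121 ≡ 121 (mod 139)
11^4 = (11^2)^2 ≡ 121^2 = 14641 ≡ 46 (mod 139)
11^6 = 11^4 · 11^2 ≡ 46 · 121 ≡ 6 (mod 139).
So A = 6. Node B then computes K = A^b mod p = 6^4 mod 139.
6^1 ≡ 6 (mod 139)
6^2 = (6^1)^2 ≡ 6^2 = 36 ≡ 36 (mod 139)
6^4 = (6^2)^2 ≡ 36^2 = 1296 ≡ 45 (mod 139)

45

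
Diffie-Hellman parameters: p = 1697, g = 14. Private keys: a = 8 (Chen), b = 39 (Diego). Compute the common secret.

1626

Chen sends A = g^a mod p = 14^8 mod 1697.
14^1 ≡ 14 (mod 1697)
14^2 = (14^1)^2 ≡ 14^2 = 196 ≡ 196 (mod 1697)
14^4 = (14^2)^2 ≡ 196^2 = 38416 ≡ 1082 (mod 1697)
14^8 = (14^4)^2 ≡ 1082^2 = 1170724 ≡ 1491 (mod 1697)
So A = 1491. Diego then computes K = A^b mod p = 1491^39 mod 1697.
1491^1 ≡ 1491 (mod 1697)
1491^2 = (1491^1)^2 ≡ 1491^2 = 2223081 ≡ 11 (mod 1697)
1491^4 = (1491^2)^2 ≡ 11^2 = 121 ≡ 121 (mod 1697)
1491^8 = (1491^4)^2 ≡ 121^2 = 14641 ≡ 1065 (mod 1697)
1491^16 = (1491^8)^2 ≡ 1065^2 = 1134225 ≡ 629 (mod 1697)
1491^32 = (1491^16)^2 ≡ 629^2 = 395641 ≡ 240 (mod 1697)
1491^39 = 1491^32 · 1491^4 · 1491^2 · 1491^1 ≡ 240 · 121 · 11 · 1491 ≡ 1626 (mod 1697).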